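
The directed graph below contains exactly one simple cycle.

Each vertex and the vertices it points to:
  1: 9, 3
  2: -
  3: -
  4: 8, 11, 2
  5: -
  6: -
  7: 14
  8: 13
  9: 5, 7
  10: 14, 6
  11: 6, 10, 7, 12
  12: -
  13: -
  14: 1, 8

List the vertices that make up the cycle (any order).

DFS with gray/black marking from 14:
14 gray
  1 gray
    9 gray
      5 gray
      5 black
      7 gray
        7→14: 14 is gray → back edge
Back edge closes the cycle 14 → 1 → 9 → 7 → 14; its vertices are {1, 7, 9, 14}.

1, 7, 9, 14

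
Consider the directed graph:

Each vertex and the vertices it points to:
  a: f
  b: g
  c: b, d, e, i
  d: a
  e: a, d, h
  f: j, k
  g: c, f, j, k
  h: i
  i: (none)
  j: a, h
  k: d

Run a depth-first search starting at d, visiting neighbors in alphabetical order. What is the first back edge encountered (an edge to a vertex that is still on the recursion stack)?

DFS from d (visiting neighbors in alphabetical order); mark gray on enter, black on exit:
d gray
  a gray
    f gray
      j gray
        j→a: a is gray → back edge
First back edge: j → a.

j->a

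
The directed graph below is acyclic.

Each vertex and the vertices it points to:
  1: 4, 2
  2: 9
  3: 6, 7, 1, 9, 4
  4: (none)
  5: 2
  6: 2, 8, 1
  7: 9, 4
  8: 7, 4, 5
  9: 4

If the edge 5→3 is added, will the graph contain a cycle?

Adding 5→3 creates a cycle iff 3 can already reach 5.
Path from 3: 3 → 6 → 8 → 5.
So 3 → … → 5 → 3 is a cycle.

Yes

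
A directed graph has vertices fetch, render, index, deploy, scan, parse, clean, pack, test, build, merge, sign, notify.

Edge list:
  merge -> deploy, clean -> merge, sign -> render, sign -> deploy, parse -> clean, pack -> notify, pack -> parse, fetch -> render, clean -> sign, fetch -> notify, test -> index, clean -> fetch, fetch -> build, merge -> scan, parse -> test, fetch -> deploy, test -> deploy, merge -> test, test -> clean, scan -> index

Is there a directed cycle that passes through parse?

parse lies on a cycle iff there is a path from parse back to itself.
Exploring from parse, it never reaches itself; equivalently, its strongly connected component is a singleton.

No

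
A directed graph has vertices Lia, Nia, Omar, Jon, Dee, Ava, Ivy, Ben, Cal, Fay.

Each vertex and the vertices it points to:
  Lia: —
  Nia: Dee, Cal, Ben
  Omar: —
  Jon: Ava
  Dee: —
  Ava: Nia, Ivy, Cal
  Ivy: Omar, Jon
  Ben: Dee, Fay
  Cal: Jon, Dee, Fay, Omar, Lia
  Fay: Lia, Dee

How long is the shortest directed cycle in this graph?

For each vertex v, BFS finds the shortest path from v back to v.
The shortest such closed walk is Ivy → Jon → Ava → Ivy, length 3.

3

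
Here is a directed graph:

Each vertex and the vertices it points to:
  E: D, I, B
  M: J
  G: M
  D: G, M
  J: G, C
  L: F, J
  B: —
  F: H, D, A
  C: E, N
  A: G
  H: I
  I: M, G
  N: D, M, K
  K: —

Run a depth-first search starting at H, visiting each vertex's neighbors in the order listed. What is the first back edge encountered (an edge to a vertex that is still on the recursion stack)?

G→M

DFS from H (visiting each vertex's neighbors in the order listed); mark gray on enter, black on exit:
H gray
  I gray
    M gray
      J gray
        G gray
          G→M: M is gray → back edge
First back edge: G → M.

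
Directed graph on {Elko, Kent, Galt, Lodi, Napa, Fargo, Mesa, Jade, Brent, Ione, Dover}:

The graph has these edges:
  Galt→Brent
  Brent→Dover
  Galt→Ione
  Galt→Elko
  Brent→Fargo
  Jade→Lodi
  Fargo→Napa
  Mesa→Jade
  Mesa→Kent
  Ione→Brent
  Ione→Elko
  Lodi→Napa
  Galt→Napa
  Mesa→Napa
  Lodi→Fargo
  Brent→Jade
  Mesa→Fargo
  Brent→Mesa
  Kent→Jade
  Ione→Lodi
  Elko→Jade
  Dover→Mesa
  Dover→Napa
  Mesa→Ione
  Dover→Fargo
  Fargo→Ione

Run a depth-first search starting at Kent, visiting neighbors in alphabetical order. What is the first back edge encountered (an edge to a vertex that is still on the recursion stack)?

DFS from Kent (visiting neighbors in alphabetical order); mark gray on enter, black on exit:
Kent gray
  Jade gray
    Lodi gray
      Fargo gray
        Ione gray
          Brent gray
            Dover gray
              Dover→Fargo: Fargo is gray → back edge
First back edge: Dover → Fargo.

Dover->Fargo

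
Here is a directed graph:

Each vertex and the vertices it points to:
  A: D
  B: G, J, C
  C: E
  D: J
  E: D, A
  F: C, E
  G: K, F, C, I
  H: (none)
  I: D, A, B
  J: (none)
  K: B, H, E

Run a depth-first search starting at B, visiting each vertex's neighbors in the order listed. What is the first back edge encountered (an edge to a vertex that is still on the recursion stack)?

K→B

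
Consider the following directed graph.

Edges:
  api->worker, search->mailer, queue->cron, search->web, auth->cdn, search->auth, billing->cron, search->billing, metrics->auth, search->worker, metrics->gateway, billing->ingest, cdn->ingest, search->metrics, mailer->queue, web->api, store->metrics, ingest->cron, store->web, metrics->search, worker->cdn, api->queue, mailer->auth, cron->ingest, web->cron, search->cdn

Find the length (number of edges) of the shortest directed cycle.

For each vertex v, BFS finds the shortest path from v back to v.
The shortest such closed walk is metrics → search → metrics, length 2.

2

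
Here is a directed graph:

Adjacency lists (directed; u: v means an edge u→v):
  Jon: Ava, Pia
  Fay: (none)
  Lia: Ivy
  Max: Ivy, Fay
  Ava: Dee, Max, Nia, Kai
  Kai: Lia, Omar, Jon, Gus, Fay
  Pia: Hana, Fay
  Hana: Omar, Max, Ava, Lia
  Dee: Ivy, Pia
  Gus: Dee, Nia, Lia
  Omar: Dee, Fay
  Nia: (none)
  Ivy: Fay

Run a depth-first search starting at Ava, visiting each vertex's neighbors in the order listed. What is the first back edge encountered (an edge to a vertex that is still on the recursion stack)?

Omar->Dee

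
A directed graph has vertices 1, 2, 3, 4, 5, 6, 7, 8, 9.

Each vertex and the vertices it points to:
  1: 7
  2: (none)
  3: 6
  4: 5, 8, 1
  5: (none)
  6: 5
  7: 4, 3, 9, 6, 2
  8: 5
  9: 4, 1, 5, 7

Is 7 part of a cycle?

7 is on a cycle iff 7 can reach itself via ≥1 edge.
7 → 9 → 7 — yes.

Yes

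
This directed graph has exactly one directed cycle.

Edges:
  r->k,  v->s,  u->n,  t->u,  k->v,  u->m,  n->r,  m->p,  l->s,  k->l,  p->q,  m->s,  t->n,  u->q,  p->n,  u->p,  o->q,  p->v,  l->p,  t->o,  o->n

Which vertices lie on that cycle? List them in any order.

k, l, n, p, r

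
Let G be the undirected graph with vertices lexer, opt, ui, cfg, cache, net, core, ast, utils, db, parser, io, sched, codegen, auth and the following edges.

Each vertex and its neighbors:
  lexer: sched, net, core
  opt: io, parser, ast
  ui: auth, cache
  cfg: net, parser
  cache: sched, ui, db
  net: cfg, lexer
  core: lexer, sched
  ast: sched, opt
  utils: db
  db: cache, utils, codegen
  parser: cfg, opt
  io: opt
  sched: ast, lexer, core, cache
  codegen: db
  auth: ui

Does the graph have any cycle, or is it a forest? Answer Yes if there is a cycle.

DFS, tracking each vertex's parent; an edge to a visited non-parent vertex closes a cycle.
Start from opt:
visit opt (parent –)
  visit io (parent opt)
    io–opt: parent, skip
  visit parser (parent opt)
    visit cfg (parent parser)
      visit net (parent cfg)
        net–cfg: parent, skip
        visit lexer (parent net)
          visit sched (parent lexer)
            visit ast (parent sched)
              ast–sched: parent, skip
              ast–opt: opt visited and ≠ parent → cycle
Cycle: opt – parser – cfg – net – lexer – sched – ast – opt.

Yes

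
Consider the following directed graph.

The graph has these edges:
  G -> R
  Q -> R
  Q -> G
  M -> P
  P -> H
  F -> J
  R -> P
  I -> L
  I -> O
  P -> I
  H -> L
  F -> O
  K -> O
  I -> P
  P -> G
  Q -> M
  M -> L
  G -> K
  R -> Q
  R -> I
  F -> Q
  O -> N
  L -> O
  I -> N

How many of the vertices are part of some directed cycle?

A vertex is on a directed cycle iff it belongs to a strongly connected component of size ≥ 2 (or has a self-loop).
The vertices on cycles are {G, I, M, P, Q, R} — 6 in total.

6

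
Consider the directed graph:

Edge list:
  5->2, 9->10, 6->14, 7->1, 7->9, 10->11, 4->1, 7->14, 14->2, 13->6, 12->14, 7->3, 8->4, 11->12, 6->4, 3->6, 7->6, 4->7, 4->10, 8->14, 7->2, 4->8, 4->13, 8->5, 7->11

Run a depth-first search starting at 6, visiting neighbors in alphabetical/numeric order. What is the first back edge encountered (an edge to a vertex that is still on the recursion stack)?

3→6

DFS from 6 (visiting neighbors in alphabetical/numeric order); mark gray on enter, black on exit:
6 gray
  4 gray
    1 gray
    1 black
    7 gray
      7→1: 1 black — skip
      2 gray
      2 black
      3 gray
        3→6: 6 is gray → back edge
First back edge: 3 → 6.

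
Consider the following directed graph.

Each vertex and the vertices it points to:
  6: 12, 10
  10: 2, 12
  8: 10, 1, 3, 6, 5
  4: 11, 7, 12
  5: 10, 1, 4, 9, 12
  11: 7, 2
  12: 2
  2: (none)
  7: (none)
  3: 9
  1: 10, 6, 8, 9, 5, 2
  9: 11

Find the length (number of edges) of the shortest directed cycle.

2

For each vertex v, BFS finds the shortest path from v back to v.
The shortest such closed walk is 1 → 8 → 1, length 2.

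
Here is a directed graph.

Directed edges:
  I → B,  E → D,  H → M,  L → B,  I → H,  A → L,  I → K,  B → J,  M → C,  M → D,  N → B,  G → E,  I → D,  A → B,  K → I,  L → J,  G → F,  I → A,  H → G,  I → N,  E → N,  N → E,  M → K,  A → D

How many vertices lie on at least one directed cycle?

6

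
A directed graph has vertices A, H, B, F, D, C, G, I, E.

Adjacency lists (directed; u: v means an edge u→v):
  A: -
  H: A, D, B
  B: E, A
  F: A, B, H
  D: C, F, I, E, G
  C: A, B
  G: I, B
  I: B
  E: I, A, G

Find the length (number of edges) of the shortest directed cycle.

3

For each vertex v, BFS finds the shortest path from v back to v.
The shortest such closed walk is D → F → H → D, length 3.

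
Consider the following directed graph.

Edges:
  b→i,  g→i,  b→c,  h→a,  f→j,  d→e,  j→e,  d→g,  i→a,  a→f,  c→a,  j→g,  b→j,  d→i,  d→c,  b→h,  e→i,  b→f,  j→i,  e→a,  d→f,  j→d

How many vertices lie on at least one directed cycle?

8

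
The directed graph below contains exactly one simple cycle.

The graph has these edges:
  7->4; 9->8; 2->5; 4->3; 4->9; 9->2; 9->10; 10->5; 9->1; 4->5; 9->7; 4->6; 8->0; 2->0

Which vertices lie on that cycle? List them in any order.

DFS with gray/black marking from 9:
9 gray
  7 gray
    4 gray
      6 gray
      6 black
      4→9: 9 is gray → back edge
Back edge closes the cycle 9 → 7 → 4 → 9; its vertices are {4, 7, 9}.

4, 7, 9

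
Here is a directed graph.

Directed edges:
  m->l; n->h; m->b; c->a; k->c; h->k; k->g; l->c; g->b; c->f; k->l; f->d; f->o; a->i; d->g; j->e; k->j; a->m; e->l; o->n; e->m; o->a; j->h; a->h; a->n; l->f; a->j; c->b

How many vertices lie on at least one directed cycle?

A vertex is on a directed cycle iff it belongs to a strongly connected component of size ≥ 2 (or has a self-loop).
The vertices on cycles are {a, c, e, f, h, j, k, l, m, n, o} — 11 in total.

11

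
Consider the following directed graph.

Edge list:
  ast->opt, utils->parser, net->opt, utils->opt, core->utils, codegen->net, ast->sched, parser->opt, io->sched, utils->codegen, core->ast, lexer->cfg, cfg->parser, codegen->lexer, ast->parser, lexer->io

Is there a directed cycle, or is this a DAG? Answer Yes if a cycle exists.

DFS with white/gray/black marking, starting from sched:
sched gray
sched black
net gray
  opt gray
  opt black
net black
lexer gray
  io gray
    io→sched: sched black — skip
  io black
  cfg gray
    parser gray
      parser→opt: opt black — skip
    parser black
  cfg black
lexer black
ast gray
  ast→opt: opt black — skip
  ast→sched: sched black — skip
  ast→parser: parser black — skip
ast black
core gray
  core→ast: ast black — skip
  utils gray
    utils→parser: parser black — skip
    utils→opt: opt black — skip
    codegen gray
      codegen→net: net black — skip
      codegen→lexer: lexer black — skip
    codegen black
  utils black
core black
Every edge goes to a white or black vertex — no back edge, so the graph is acyclic.

No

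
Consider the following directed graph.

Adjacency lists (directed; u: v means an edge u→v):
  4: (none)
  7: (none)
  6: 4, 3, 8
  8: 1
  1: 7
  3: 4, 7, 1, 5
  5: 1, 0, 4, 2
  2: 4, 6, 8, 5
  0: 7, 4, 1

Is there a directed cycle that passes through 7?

No

7 lies on a cycle iff there is a path from 7 back to itself.
Exploring from 7, it never reaches itself; equivalently, its strongly connected component is a singleton.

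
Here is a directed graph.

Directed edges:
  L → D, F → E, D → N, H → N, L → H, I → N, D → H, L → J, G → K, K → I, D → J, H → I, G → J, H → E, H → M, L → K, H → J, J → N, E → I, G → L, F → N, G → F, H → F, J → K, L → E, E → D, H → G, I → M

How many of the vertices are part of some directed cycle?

A vertex is on a directed cycle iff it belongs to a strongly connected component of size ≥ 2 (or has a self-loop).
The vertices on cycles are {D, E, F, G, H, L} — 6 in total.

6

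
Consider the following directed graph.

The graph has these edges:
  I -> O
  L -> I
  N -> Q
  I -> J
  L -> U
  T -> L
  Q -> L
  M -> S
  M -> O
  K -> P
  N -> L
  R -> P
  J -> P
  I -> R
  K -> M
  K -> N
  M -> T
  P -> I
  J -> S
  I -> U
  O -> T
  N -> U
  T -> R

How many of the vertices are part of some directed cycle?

7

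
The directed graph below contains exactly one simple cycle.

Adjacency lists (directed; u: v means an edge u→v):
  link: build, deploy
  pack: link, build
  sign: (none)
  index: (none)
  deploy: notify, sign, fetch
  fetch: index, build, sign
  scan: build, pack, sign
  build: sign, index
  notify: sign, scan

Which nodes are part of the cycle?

DFS with gray/black marking from link:
link gray
  build gray
    sign gray
    sign black
    index gray
    index black
  build black
  deploy gray
    notify gray
      notify→sign: sign black — skip
      scan gray
        scan→build: build black — skip
        pack gray
          pack→link: link is gray → back edge
Back edge closes the cycle link → deploy → notify → scan → pack → link; its vertices are {link, pack, scan, deploy, notify}.

link, pack, scan, deploy, notify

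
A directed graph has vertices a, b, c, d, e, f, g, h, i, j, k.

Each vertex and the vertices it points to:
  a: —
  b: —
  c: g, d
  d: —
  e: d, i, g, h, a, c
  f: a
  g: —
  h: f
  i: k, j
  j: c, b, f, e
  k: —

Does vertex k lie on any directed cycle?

k lies on a cycle iff there is a path from k back to itself.
Exploring from k, it never reaches itself; equivalently, its strongly connected component is a singleton.

No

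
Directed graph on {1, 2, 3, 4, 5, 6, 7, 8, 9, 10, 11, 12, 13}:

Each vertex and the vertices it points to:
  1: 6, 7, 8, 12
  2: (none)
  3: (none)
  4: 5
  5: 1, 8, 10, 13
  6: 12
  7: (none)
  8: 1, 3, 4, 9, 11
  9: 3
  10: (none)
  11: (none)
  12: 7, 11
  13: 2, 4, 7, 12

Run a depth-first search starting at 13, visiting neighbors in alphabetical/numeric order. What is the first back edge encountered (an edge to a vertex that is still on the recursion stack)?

DFS from 13 (visiting neighbors in alphabetical/numeric order); mark gray on enter, black on exit:
13 gray
  2 gray
  2 black
  4 gray
    5 gray
      1 gray
        6 gray
          12 gray
            7 gray
            7 black
            11 gray
            11 black
          12 black
        6 black
        1→7: 7 black — skip
        8 gray
          8→1: 1 is gray → back edge
First back edge: 8 → 1.

8->1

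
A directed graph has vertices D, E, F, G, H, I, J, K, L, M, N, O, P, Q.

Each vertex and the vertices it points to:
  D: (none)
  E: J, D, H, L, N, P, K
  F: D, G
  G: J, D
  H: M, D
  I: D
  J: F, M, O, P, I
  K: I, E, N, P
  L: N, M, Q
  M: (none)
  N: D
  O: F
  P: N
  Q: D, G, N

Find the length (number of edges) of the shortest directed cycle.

For each vertex v, BFS finds the shortest path from v back to v.
The shortest such closed walk is K → E → K, length 2.

2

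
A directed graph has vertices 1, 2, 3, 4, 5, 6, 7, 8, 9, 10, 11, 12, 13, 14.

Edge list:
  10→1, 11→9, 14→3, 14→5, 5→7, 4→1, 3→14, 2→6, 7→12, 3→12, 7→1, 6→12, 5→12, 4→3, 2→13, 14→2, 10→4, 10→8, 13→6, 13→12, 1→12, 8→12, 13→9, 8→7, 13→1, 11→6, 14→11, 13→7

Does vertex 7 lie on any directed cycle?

No

7 lies on a cycle iff there is a path from 7 back to itself.
Exploring from 7, it never reaches itself; equivalently, its strongly connected component is a singleton.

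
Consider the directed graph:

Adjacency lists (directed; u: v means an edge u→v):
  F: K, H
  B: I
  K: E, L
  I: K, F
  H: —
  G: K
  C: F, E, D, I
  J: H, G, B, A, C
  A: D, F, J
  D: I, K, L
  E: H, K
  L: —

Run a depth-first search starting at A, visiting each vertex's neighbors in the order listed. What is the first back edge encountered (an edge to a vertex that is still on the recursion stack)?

E->K

DFS from A (visiting each vertex's neighbors in the order listed); mark gray on enter, black on exit:
A gray
  D gray
    I gray
      K gray
        E gray
          H gray
          H black
          E→K: K is gray → back edge
First back edge: E → K.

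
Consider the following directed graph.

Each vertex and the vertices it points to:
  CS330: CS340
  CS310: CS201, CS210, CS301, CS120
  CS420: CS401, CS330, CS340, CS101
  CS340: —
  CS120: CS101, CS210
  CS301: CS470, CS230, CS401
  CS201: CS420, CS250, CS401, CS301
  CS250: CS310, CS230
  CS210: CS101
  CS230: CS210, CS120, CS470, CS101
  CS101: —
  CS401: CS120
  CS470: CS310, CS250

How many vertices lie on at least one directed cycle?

A vertex is on a directed cycle iff it belongs to a strongly connected component of size ≥ 2 (or has a self-loop).
The vertices on cycles are {CS201, CS230, CS250, CS301, CS310, CS470} — 6 in total.

6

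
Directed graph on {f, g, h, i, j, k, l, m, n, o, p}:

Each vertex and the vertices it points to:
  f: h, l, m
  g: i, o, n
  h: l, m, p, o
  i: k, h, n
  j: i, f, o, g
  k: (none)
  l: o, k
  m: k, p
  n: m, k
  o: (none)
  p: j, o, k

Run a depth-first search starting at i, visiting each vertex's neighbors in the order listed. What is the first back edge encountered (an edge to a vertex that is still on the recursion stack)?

j->i

DFS from i (visiting each vertex's neighbors in the order listed); mark gray on enter, black on exit:
i gray
  k gray
  k black
  h gray
    l gray
      o gray
      o black
      l→k: k black — skip
    l black
    m gray
      m→k: k black — skip
      p gray
        j gray
          j→i: i is gray → back edge
First back edge: j → i.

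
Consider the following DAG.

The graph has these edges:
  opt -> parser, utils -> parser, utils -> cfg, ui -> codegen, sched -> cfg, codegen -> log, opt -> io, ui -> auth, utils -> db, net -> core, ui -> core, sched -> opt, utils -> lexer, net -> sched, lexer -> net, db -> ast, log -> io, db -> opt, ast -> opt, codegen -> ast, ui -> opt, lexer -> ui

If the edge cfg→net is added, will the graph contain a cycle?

Yes

Adding cfg→net creates a cycle iff net can already reach cfg.
Path from net: net → sched → cfg.
So net → … → cfg → net is a cycle.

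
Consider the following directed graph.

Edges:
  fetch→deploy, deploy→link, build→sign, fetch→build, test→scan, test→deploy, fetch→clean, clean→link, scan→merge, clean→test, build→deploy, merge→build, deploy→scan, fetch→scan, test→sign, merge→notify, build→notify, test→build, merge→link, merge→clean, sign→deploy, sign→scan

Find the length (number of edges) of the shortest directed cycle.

4

For each vertex v, BFS finds the shortest path from v back to v.
The shortest such closed walk is scan → merge → build → sign → scan, length 4.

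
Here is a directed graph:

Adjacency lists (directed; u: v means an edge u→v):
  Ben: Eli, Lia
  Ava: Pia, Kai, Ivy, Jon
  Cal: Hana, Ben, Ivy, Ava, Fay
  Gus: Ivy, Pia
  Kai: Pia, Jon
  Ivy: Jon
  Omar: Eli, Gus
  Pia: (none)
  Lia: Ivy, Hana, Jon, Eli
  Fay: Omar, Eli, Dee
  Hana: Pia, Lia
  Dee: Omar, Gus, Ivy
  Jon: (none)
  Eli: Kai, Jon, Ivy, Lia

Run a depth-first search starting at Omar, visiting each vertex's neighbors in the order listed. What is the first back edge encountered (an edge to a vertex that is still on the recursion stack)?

DFS from Omar (visiting each vertex's neighbors in the order listed); mark gray on enter, black on exit:
Omar gray
  Eli gray
    Kai gray
      Pia gray
      Pia black
      Jon gray
      Jon black
    Kai black
    Eli→Jon: Jon black — skip
    Ivy gray
      Ivy→Jon: Jon black — skip
    Ivy black
    Lia gray
      Lia→Ivy: Ivy black — skip
      Hana gray
        Hana→Pia: Pia black — skip
        Hana→Lia: Lia is gray → back edge
First back edge: Hana → Lia.

Hana→Lia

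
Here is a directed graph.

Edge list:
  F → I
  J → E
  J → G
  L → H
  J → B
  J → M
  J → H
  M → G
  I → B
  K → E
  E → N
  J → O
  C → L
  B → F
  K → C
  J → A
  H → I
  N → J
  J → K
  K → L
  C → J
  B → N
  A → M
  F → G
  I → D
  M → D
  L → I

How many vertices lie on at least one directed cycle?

10

A vertex is on a directed cycle iff it belongs to a strongly connected component of size ≥ 2 (or has a self-loop).
The vertices on cycles are {B, C, E, F, H, I, J, K, L, N} — 10 in total.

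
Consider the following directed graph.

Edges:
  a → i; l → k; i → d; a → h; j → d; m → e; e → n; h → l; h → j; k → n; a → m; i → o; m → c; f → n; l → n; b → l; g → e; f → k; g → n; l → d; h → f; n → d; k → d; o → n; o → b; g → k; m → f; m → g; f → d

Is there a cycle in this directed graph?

No

DFS with white/gray/black marking, starting from i:
i gray
  d gray
  d black
  o gray
    n gray
      n→d: d black — skip
    n black
    b gray
      l gray
        l→d: d black — skip
        k gray
          k→n: n black — skip
          k→d: d black — skip
        k black
        l→n: n black — skip
      l black
    b black
  o black
i black
a gray
  a→i: i black — skip
  m gray
    g gray
      g→n: n black — skip
      e gray
        e→n: n black — skip
      e black
      g→k: k black — skip
    g black
    m→e: e black — skip
    f gray
      f→k: k black — skip
      f→d: d black — skip
      f→n: n black — skip
    f black
    c gray
    c black
  m black
  h gray
    h→l: l black — skip
    j gray
      j→d: d black — skip
    j black
    h→f: f black — skip
  h black
a black
Every edge goes to a white or black vertex — no back edge, so the graph is acyclic.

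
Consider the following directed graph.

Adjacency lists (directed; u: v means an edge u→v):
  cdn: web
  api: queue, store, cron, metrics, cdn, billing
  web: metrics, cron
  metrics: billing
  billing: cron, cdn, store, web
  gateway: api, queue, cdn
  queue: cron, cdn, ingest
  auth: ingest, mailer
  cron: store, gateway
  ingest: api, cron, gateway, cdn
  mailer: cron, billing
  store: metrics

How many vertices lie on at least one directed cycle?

A vertex is on a directed cycle iff it belongs to a strongly connected component of size ≥ 2 (or has a self-loop).
The vertices on cycles are {api, cdn, web, cron, queue, store, ingest, billing, gateway, metrics} — 10 in total.

10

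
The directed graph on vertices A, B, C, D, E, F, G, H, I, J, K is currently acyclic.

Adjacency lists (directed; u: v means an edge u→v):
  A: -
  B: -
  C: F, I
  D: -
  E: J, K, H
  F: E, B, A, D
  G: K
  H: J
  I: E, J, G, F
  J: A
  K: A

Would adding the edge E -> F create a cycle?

Adding E→F creates a cycle iff F can already reach E.
Path from F: F → E.
So F → … → E → F is a cycle.

Yes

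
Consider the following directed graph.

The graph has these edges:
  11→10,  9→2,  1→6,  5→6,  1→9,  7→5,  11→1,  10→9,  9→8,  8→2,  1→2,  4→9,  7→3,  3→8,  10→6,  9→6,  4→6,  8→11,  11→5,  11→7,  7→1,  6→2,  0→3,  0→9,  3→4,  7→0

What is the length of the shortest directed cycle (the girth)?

For each vertex v, BFS finds the shortest path from v back to v.
The shortest such closed walk is 7 → 3 → 8 → 11 → 7, length 4.

4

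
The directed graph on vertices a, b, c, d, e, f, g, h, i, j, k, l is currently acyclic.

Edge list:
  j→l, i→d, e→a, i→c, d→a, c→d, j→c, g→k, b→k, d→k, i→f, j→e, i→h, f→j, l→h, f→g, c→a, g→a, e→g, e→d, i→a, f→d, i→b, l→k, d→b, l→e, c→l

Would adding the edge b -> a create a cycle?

Adding b→a creates a cycle iff a can already reach b.
Explore from a: no path reaches b. The graph stays acyclic.

No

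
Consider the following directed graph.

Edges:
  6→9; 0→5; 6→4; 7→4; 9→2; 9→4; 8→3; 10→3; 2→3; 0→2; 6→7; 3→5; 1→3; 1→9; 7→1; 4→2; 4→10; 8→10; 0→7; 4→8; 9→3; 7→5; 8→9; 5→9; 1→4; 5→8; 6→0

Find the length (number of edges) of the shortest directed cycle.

For each vertex v, BFS finds the shortest path from v back to v.
The shortest such closed walk is 5 → 8 → 3 → 5, length 3.

3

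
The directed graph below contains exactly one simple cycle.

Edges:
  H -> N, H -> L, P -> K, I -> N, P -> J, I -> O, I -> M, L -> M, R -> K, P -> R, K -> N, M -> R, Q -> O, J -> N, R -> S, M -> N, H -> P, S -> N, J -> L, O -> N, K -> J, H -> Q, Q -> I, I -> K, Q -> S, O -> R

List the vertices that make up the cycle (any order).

J, K, L, M, R

DFS with gray/black marking from L:
L gray
  M gray
    N gray
    N black
    R gray
      S gray
        S→N: N black — skip
      S black
      K gray
        K→N: N black — skip
        J gray
          J→L: L is gray → back edge
Back edge closes the cycle L → M → R → K → J → L; its vertices are {J, K, L, M, R}.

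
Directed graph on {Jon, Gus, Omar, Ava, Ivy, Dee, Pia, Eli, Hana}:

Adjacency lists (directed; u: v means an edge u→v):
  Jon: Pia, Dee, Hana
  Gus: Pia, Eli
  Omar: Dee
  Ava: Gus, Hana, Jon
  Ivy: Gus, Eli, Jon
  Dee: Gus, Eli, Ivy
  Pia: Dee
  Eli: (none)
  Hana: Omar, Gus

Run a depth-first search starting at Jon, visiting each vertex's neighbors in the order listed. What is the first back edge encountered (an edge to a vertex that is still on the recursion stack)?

Gus->Pia

DFS from Jon (visiting each vertex's neighbors in the order listed); mark gray on enter, black on exit:
Jon gray
  Pia gray
    Dee gray
      Gus gray
        Gus→Pia: Pia is gray → back edge
First back edge: Gus → Pia.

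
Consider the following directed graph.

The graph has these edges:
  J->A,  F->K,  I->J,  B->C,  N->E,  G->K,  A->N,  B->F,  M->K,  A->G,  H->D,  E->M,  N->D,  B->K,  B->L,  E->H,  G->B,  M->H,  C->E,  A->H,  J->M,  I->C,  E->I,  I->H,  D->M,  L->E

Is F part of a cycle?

F lies on a cycle iff there is a path from F back to itself.
Exploring from F, it never reaches itself; equivalently, its strongly connected component is a singleton.

No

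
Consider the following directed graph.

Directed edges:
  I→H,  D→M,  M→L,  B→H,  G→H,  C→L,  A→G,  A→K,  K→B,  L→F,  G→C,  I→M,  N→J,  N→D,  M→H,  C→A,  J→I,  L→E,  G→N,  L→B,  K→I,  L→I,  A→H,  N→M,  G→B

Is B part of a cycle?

No

B lies on a cycle iff there is a path from B back to itself.
Exploring from B, it never reaches itself; equivalently, its strongly connected component is a singleton.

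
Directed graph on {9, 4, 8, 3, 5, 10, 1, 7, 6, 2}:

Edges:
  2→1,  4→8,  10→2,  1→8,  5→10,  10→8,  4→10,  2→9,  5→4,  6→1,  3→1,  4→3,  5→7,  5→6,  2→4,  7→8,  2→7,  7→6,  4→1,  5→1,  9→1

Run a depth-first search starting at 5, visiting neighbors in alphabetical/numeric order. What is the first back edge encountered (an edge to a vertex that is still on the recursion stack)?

DFS from 5 (visiting neighbors in alphabetical/numeric order); mark gray on enter, black on exit:
5 gray
  1 gray
    8 gray
    8 black
  1 black
  4 gray
    4→1: 1 black — skip
    3 gray
      3→1: 1 black — skip
    3 black
    4→8: 8 black — skip
    10 gray
      2 gray
        2→1: 1 black — skip
        2→4: 4 is gray → back edge
First back edge: 2 → 4.

2→4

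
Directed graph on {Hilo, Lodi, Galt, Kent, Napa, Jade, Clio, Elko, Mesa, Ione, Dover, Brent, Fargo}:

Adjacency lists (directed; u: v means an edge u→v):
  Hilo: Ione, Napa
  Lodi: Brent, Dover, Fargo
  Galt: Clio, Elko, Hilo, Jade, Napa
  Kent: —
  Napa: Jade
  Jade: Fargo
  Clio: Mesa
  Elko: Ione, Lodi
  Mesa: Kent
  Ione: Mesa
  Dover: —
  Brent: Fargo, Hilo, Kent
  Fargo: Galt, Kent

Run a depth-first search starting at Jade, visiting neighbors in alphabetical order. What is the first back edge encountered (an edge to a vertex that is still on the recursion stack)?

Brent->Fargo

DFS from Jade (visiting neighbors in alphabetical order); mark gray on enter, black on exit:
Jade gray
  Fargo gray
    Galt gray
      Clio gray
        Mesa gray
          Kent gray
          Kent black
        Mesa black
      Clio black
      Elko gray
        Ione gray
          Ione→Mesa: Mesa black — skip
        Ione black
        Lodi gray
          Brent gray
            Brent→Fargo: Fargo is gray → back edge
First back edge: Brent → Fargo.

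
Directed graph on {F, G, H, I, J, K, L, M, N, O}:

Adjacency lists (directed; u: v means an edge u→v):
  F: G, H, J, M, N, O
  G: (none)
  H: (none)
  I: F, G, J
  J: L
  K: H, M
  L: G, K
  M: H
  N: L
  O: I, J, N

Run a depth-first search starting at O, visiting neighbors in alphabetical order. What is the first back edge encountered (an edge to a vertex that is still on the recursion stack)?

DFS from O (visiting neighbors in alphabetical order); mark gray on enter, black on exit:
O gray
  I gray
    F gray
      G gray
      G black
      H gray
      H black
      J gray
        L gray
          L→G: G black — skip
          K gray
            K→H: H black — skip
            M gray
              M→H: H black — skip
            M black
          K black
        L black
      J black
      F→M: M black — skip
      N gray
        N→L: L black — skip
      N black
      F→O: O is gray → back edge
First back edge: F → O.

F→O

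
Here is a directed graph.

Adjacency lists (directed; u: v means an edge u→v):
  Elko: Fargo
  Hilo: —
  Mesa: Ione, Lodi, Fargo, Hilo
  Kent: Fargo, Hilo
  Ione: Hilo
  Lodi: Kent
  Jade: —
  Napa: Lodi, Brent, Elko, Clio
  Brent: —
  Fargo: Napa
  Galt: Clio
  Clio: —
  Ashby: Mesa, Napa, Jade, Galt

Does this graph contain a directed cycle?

DFS with white/gray/black marking, starting from Galt:
Galt gray
  Clio gray
  Clio black
Galt black
Elko gray
  Fargo gray
    Napa gray
      Lodi gray
        Kent gray
          Kent→Fargo: Fargo is gray → back edge
Back edge found, so a cycle exists: Fargo → Napa → Lodi → Kent → Fargo.

Yes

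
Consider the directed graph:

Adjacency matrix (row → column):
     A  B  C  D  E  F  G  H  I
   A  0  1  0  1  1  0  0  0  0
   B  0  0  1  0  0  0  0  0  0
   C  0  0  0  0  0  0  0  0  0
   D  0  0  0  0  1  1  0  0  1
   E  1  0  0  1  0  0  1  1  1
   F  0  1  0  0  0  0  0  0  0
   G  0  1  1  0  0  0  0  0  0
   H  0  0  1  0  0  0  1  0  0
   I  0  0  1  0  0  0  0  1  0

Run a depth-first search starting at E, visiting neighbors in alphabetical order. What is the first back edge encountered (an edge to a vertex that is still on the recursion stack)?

D→E

DFS from E (visiting neighbors in alphabetical order); mark gray on enter, black on exit:
E gray
  A gray
    B gray
      C gray
      C black
    B black
    D gray
      D→E: E is gray → back edge
First back edge: D → E.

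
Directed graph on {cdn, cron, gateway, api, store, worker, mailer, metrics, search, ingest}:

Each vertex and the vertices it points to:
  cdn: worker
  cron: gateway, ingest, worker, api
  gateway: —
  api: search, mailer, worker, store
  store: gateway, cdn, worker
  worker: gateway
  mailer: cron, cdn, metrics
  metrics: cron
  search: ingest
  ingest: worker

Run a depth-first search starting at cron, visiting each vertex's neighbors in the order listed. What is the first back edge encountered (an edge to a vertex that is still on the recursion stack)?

mailer→cron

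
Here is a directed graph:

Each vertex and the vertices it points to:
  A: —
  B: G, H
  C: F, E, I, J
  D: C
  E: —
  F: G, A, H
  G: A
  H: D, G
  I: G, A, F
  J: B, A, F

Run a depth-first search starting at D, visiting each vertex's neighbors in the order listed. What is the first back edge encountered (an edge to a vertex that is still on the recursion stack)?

DFS from D (visiting each vertex's neighbors in the order listed); mark gray on enter, black on exit:
D gray
  C gray
    F gray
      G gray
        A gray
        A black
      G black
      F→A: A black — skip
      H gray
        H→D: D is gray → back edge
First back edge: H → D.

H->D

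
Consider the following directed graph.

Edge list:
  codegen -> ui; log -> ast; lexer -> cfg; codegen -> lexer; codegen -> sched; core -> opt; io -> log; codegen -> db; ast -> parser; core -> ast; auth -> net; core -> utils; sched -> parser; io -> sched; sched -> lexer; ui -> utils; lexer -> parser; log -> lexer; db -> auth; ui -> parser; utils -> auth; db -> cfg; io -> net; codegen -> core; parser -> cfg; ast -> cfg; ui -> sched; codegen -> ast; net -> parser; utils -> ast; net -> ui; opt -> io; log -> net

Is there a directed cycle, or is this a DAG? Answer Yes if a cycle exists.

DFS with white/gray/black marking, starting from ui:
ui gray
  parser gray
    cfg gray
    cfg black
  parser black
  sched gray
    lexer gray
      lexer→parser: parser black — skip
      lexer→cfg: cfg black — skip
    lexer black
    sched→parser: parser black — skip
  sched black
  utils gray
    ast gray
      ast→parser: parser black — skip
      ast→cfg: cfg black — skip
    ast black
    auth gray
      net gray
        net→ui: ui is gray → back edge
Back edge found, so a cycle exists: ui → utils → auth → net → ui.

Yes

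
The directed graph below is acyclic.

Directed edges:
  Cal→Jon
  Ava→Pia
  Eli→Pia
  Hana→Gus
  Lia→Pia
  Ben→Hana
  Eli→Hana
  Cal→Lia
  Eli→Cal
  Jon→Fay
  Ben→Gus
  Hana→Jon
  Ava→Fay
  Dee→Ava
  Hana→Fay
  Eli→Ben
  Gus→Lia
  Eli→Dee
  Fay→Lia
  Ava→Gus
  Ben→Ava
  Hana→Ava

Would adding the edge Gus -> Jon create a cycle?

Adding Gus→Jon creates a cycle iff Jon can already reach Gus.
Explore from Jon: no path reaches Gus. The graph stays acyclic.

No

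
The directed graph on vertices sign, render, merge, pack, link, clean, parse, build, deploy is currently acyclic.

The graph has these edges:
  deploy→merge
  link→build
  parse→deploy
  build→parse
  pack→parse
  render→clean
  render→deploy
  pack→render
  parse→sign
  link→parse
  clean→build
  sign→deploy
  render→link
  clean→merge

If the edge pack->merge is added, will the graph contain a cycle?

Adding pack→merge creates a cycle iff merge can already reach pack.
Explore from merge: no path reaches pack. The graph stays acyclic.

No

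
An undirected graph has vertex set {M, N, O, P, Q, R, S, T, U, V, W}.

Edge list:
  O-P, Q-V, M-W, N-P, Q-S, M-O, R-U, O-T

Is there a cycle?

No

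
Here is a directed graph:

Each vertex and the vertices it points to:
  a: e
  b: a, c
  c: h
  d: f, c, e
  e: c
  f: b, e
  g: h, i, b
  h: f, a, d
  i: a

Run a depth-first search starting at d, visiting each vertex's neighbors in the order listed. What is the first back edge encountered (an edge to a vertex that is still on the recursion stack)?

DFS from d (visiting each vertex's neighbors in the order listed); mark gray on enter, black on exit:
d gray
  f gray
    b gray
      a gray
        e gray
          c gray
            h gray
              h→f: f is gray → back edge
First back edge: h → f.

h→f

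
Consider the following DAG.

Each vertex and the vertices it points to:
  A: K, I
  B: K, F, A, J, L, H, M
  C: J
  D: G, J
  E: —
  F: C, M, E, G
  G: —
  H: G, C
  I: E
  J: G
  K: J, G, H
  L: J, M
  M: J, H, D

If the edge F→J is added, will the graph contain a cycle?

Adding F→J creates a cycle iff J can already reach F.
Explore from J: no path reaches F. The graph stays acyclic.

No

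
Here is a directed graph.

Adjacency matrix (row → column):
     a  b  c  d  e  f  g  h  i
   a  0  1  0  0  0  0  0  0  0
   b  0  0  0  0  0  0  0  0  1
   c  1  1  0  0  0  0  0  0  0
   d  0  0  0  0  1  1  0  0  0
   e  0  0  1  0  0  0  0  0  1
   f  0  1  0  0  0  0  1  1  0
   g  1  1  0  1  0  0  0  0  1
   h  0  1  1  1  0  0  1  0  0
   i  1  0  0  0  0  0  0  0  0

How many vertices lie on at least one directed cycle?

7

A vertex is on a directed cycle iff it belongs to a strongly connected component of size ≥ 2 (or has a self-loop).
The vertices on cycles are {a, b, d, f, g, h, i} — 7 in total.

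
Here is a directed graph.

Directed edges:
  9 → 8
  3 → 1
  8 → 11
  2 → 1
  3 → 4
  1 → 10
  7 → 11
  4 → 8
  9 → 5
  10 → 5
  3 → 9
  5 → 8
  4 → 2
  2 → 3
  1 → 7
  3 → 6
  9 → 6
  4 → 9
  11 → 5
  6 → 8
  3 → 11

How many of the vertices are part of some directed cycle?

6

A vertex is on a directed cycle iff it belongs to a strongly connected component of size ≥ 2 (or has a self-loop).
The vertices on cycles are {2, 3, 4, 5, 8, 11} — 6 in total.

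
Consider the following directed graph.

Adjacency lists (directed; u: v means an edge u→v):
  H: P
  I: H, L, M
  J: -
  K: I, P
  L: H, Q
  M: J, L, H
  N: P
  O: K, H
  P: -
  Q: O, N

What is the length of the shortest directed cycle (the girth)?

5

For each vertex v, BFS finds the shortest path from v back to v.
The shortest such closed walk is I → L → Q → O → K → I, length 5.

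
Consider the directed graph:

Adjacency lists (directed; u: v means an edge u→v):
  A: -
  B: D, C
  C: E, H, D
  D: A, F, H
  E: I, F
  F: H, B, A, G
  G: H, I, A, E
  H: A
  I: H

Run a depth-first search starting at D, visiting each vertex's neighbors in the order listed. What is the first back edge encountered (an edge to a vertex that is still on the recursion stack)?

B→D

DFS from D (visiting each vertex's neighbors in the order listed); mark gray on enter, black on exit:
D gray
  A gray
  A black
  F gray
    H gray
      H→A: A black — skip
    H black
    B gray
      B→D: D is gray → back edge
First back edge: B → D.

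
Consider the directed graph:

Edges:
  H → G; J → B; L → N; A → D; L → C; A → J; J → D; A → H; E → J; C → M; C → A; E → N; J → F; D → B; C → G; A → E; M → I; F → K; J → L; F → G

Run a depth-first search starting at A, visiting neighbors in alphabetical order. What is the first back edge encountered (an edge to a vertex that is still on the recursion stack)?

DFS from A (visiting neighbors in alphabetical order); mark gray on enter, black on exit:
A gray
  D gray
    B gray
    B black
  D black
  E gray
    J gray
      J→B: B black — skip
      J→D: D black — skip
      F gray
        G gray
        G black
        K gray
        K black
      F black
      L gray
        C gray
          C→A: A is gray → back edge
First back edge: C → A.

C→A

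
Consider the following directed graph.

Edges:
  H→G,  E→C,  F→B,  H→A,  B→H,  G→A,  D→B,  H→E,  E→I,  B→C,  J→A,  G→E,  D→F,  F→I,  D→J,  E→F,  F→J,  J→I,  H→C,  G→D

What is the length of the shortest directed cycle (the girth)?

4

For each vertex v, BFS finds the shortest path from v back to v.
The shortest such closed walk is G → D → B → H → G, length 4.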